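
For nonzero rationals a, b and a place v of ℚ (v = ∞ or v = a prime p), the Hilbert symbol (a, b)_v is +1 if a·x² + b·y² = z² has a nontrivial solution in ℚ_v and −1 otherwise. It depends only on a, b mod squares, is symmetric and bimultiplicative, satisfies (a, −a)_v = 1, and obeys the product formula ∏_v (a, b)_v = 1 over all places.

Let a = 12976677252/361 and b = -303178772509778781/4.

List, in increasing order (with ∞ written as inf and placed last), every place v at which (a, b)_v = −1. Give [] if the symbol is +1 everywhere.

[3, 47]

Mod squares: a ≡ 817377, b ≡ -21. Check v ∈ {∞, 2, 3, 7, 11, 17, 19, 31, 47}.
v=17: a=17^1·(≡6), b=17^2·(≡1) mod 17; (6|17)=-1, (1|17)=+1; (−1)^{1·2·8}·(-1)^2·(+1)^1 = +1.
v=3: a=3^5·(≡2), b=3^5·(≡2) mod 3; (2|3)=-1, (2|3)=-1; (−1)^{5·5·1}·(-1)^5·(-1)^5 = -1.
v=11: a=11^1·(≡8), b=11^2·(≡5) mod 11; (8|11)=-1, (5|11)=+1; (−1)^{1·2·5}·(-1)^2·(+1)^1 = +1.
v=19: a=19^-2·(≡5), b=19^0·(≡11) mod 19; (5|19)=+1, (11|19)=+1; (−1)^{-2·0·9}·(+1)^0·(+1)^-2 = +1.
v=2: v_2(a)=2, v_2(b)=-2; units ≡ 1, 3 (mod 8); ε·ε+αω+βω = 0·1+2·1+-2·0 ≡ 0  ⇒  (a,b)_2 = +1.
v=47: a=47^1·(≡32), b=47^2·(≡46) mod 47; (32|47)=+1, (46|47)=-1; (−1)^{1·2·23}·(+1)^2·(-1)^1 = -1.
v=7: a=7^2·(≡4), b=7^5·(≡2) mod 7; (4|7)=+1, (2|7)=+1; (−1)^{2·5·3}·(+1)^5·(+1)^2 = +1.
v=∞: 817377 > 0 and -21 < 0  ⇒  (a,b)_∞ = +1.
v=31: a=31^1·(≡22), b=31^2·(≡19) mod 31; (22|31)=-1, (19|31)=+1; (−1)^{1·2·15}·(-1)^2·(+1)^1 = +1.
Ram(817377, -21) = {3, 47}; no ℚ_3-point on the conic.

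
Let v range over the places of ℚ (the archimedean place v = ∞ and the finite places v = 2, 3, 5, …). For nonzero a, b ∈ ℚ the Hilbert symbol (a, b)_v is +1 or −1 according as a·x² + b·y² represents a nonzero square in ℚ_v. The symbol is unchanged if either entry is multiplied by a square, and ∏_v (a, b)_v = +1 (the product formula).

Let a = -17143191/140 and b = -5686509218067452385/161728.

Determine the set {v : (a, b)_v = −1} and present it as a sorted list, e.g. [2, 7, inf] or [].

Mod squares: a ≡ -1365, b ≡ -455. Check v ∈ {∞, 2, 3, 5, 7, 13, 17, 19, 31, 41}.
v=7: a=7^-1·(≡2), b=7^-1·(≡3) mod 7; (2|7)=+1, (3|7)=-1; (−1)^{-1·-1·3}·(+1)^-1·(-1)^-1 = +1.
v=2: v_2(a)=-2, v_2(b)=-6; units ≡ 3, 1 (mod 8); ε·ε+αω+βω = 1·0+-2·0+-6·1 ≡ 0  ⇒  (a,b)_2 = +1.
v=17: a=17^2·(≡7), b=17^2·(≡15) mod 17; (7|17)=-1, (15|17)=+1; (−1)^{2·2·8}·(-1)^2·(+1)^2 = +1.
v=∞: -1365 < 0 and -455 < 0  ⇒  (a,b)_∞ = -1.
v=3: a=3^3·(≡1), b=3^8·(≡1) mod 3; (1|3)=+1, (1|3)=+1; (−1)^{3·8·1}·(+1)^8·(+1)^3 = +1.
v=41: a=41^0·(≡13), b=41^2·(≡2) mod 41; (13|41)=-1, (2|41)=+1; (−1)^{0·2·20}·(-1)^2·(+1)^0 = +1.
v=5: a=5^-1·(≡3), b=5^1·(≡1) mod 5; (3|5)=-1, (1|5)=+1; (−1)^{-1·1·2}·(-1)^1·(+1)^-1 = -1.
v=13: a=13^3·(≡1), b=13^5·(≡9) mod 13; (1|13)=+1, (9|13)=+1; (−1)^{3·5·6}·(+1)^5·(+1)^3 = +1.
v=31: a=31^0·(≡21), b=31^2·(≡5) mod 31; (21|31)=-1, (5|31)=+1; (−1)^{0·2·15}·(-1)^2·(+1)^0 = +1.
v=19: a=19^0·(≡13), b=19^-2·(≡4) mod 19; (13|19)=-1, (4|19)=+1; (−1)^{0·-2·9}·(-1)^-2·(+1)^0 = +1.
(-1365, -455 / ℚ) ramifies at {5, ∞}: a division algebra.

[5, inf]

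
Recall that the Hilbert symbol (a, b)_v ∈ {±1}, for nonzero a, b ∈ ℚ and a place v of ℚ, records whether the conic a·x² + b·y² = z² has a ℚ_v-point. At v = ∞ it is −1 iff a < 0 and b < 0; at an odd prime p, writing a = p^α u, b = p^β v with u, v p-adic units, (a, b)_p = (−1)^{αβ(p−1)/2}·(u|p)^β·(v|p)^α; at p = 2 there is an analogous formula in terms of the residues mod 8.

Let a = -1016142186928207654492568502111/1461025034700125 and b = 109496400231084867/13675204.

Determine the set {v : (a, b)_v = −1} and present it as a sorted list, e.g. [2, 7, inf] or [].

Mod squares: a ≡ -6555, b ≡ 9867. Check v ∈ {∞, 2, 3, 5, 7, 11, 13, 19, 23, 43}.
v=3: a=3^7·(≡2), b=3^5·(≡1) mod 3; (2|3)=-1, (1|3)=+1; (−1)^{7·5·1}·(-1)^5·(+1)^7 = +1.
v=23: a=23^5·(≡22), b=23^3·(≡17) mod 23; (22|23)=-1, (17|23)=-1; (−1)^{5·3·11}·(-1)^3·(-1)^5 = -1.
v=19: a=19^3·(≡5), b=19^2·(≡17) mod 19; (5|19)=+1, (17|19)=+1; (−1)^{3·2·9}·(+1)^2·(+1)^3 = +1.
v=13: a=13^2·(≡4), b=13^1·(≡7) mod 13; (4|13)=+1, (7|13)=-1; (−1)^{2·1·6}·(+1)^1·(-1)^2 = +1.
v=11: a=11^10·(≡3), b=11^5·(≡6) mod 11; (3|11)=+1, (6|11)=-1; (−1)^{10·5·5}·(+1)^5·(-1)^10 = +1.
v=5: a=5^-3·(≡4), b=5^0·(≡3) mod 5; (4|5)=+1, (3|5)=-1; (−1)^{-3·0·2}·(+1)^0·(-1)^-3 = -1.
v=43: a=43^-8·(≡41), b=43^-4·(≡20) mod 43; (41|43)=+1, (20|43)=-1; (−1)^{-8·-4·21}·(+1)^-4·(-1)^-8 = +1.
v=∞: -6555 < 0 and 9867 > 0  ⇒  (a,b)_∞ = +1.
v=2: v_2(a)=0, v_2(b)=-2; units ≡ 5, 3 (mod 8); ε·ε+αω+βω = 0·1+0·1+-2·1 ≡ 0  ⇒  (a,b)_2 = +1.
v=7: a=7^4·(≡1), b=7^2·(≡4) mod 7; (1|7)=+1, (4|7)=+1; (−1)^{4·2·3}·(+1)^2·(+1)^4 = +1.
(-6555, 9867 / ℚ) ramifies at {5, 23}: a division algebra.

[5, 23]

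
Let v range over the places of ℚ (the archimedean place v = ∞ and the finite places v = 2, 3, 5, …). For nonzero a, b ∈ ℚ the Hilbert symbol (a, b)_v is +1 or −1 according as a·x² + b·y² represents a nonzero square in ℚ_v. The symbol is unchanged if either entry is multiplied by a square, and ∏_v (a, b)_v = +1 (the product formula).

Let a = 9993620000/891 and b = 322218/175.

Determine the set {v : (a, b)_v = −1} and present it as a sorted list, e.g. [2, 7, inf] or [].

(a, b) ≡ (38038, 3094) mod (ℚ^×)²; places V = {2, 3, 5, 7, 11, 13, 17, 19, ∞}.
(a,b)_5: α=4, u≡2; β=-2, v≡4 (mod 5); (2|5)=-1, (4|5)=+1; sign (−1)^0·-1^-2·+1^4 = +1.
(a,b)_2: α=5, β=1; u≡3, v≡3 (mod 8); ε(u)ε(v)=1·1, αω(v)=5·1, βω(u)=1·1; sum ≡ 1  ⇒  -1.
(a,b)_11: α=-1, u≡3; β=0, v≡5 (mod 11); (3|11)=+1, (5|11)=+1; sign (−1)^0·+1^0·+1^-1 = +1.
(a,b)_∞: sgn(38038)=+, sgn(3094)=+, so +1.
(a,b)_19: α=1, u≡1; β=0, v≡4 (mod 19); (1|19)=+1, (4|19)=+1; sign (−1)^0·+1^0·+1^1 = +1.
(a,b)_3: α=-4, u≡1; β=6, v≡1 (mod 3); (1|3)=+1, (1|3)=+1; sign (−1)^0·+1^6·+1^-4 = +1.
(a,b)_7: α=1, u≡2; β=-1, v≡2 (mod 7); (2|7)=+1, (2|7)=+1; sign (−1)^1·+1^-1·+1^1 = -1.
(a,b)_17: α=2, u≡4; β=1, v≡10 (mod 17); (4|17)=+1, (10|17)=-1; sign (−1)^0·+1^1·-1^2 = +1.
(a,b)_13: α=1, u≡4; β=1, v≡10 (mod 13); (4|13)=+1, (10|13)=+1; sign (−1)^0·+1^1·+1^1 = +1.
|Ram(38038, 3094)| = 2, even; anisotropic at {2, 7}.

[2, 7]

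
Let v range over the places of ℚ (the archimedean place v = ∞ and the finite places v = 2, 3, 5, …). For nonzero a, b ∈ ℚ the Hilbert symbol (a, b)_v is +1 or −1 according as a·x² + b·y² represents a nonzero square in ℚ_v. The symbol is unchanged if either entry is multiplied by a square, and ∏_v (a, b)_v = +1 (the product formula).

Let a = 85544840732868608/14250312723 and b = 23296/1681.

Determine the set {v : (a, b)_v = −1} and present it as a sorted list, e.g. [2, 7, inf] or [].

(a, b) ≡ (88179, 91) mod (ℚ^×)²; places V = {2, 3, 7, 13, 17, 19, 41, ∞}.
(a,b)_41: α=-6, u≡28; β=-2, v≡8 (mod 41); (28|41)=-1, (8|41)=+1; sign (−1)^0·-1^-2·+1^-6 = +1.
(a,b)_19: α=1, u≡6; β=0, v≡15 (mod 19); (6|19)=+1, (15|19)=-1; sign (−1)^0·+1^0·-1^1 = -1.
(a,b)_7: α=5, u≡1; β=1, v≡3 (mod 7); (1|7)=+1, (3|7)=-1; sign (−1)^1·+1^1·-1^5 = +1.
(a,b)_13: α=1, u≡12; β=1, v≡6 (mod 13); (12|13)=+1, (6|13)=-1; sign (−1)^0·+1^1·-1^1 = -1.
(a,b)_17: α=3, u≡8; β=0, v≡14 (mod 17); (8|17)=+1, (14|17)=-1; sign (−1)^0·+1^0·-1^3 = -1.
(a,b)_3: α=-1, u≡2; β=0, v≡1 (mod 3); (2|3)=-1, (1|3)=+1; sign (−1)^0·-1^0·+1^-1 = +1.
(a,b)_2: α=22, β=8; u≡3, v≡3 (mod 8); ε(u)ε(v)=1·1, αω(v)=22·1, βω(u)=8·1; sum ≡ 1  ⇒  -1.
(a,b)_∞: sgn(88179)=+, sgn(91)=+, so +1.
|Ram(88179, 91)| = 4, even; anisotropic at {2, 13, 17, 19}.

[2, 13, 17, 19]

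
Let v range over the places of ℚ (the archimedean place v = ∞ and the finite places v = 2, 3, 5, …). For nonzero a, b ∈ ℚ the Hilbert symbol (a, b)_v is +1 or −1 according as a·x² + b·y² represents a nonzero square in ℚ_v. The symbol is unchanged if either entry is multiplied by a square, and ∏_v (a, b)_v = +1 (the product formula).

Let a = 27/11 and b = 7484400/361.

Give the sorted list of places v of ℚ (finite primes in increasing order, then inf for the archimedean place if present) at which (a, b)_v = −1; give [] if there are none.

[3, 7]

Mod squares: a ≡ 33, b ≡ 231. Check v ∈ {∞, 2, 3, 5, 7, 11, 19}.
v=7: a=7^0·(≡5), b=7^1·(≡5) mod 7; (5|7)=-1, (5|7)=-1; (−1)^{0·1·3}·(-1)^1·(-1)^0 = -1.
v=19: a=19^0·(≡18), b=19^-2·(≡15) mod 19; (18|19)=-1, (15|19)=-1; (−1)^{0·-2·9}·(-1)^-2·(-1)^0 = +1.
v=11: a=11^-1·(≡5), b=11^1·(≡8) mod 11; (5|11)=+1, (8|11)=-1; (−1)^{-1·1·5}·(+1)^1·(-1)^-1 = +1.
v=3: a=3^3·(≡2), b=3^5·(≡2) mod 3; (2|3)=-1, (2|3)=-1; (−1)^{3·5·1}·(-1)^5·(-1)^3 = -1.
v=2: v_2(a)=0, v_2(b)=4; units ≡ 1, 7 (mod 8); ε·ε+αω+βω = 0·1+0·0+4·0 ≡ 0  ⇒  (a,b)_2 = +1.
v=∞: 33 > 0 and 231 > 0  ⇒  (a,b)_∞ = +1.
v=5: a=5^0·(≡2), b=5^2·(≡1) mod 5; (2|5)=-1, (1|5)=+1; (−1)^{0·2·2}·(-1)^2·(+1)^0 = +1.
(33, 231 / ℚ) ramifies at {3, 7}: a division algebra.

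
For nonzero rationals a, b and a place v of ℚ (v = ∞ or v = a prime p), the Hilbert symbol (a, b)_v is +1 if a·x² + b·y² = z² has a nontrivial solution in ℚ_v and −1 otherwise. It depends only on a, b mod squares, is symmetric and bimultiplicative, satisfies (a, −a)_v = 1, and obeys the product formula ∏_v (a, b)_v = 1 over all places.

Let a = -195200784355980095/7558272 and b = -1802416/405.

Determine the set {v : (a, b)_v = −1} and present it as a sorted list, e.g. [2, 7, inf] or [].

Mod squares: a ≡ -34510, b ≡ -95. Check v ∈ {∞, 2, 3, 5, 7, 11, 17, 19, 29}.
v=2: v_2(a)=-7, v_2(b)=4; units ≡ 1, 1 (mod 8); ε·ε+αω+βω = 0·0+-7·0+4·0 ≡ 0  ⇒  (a,b)_2 = +1.
v=29: a=29^1·(≡22), b=29^0·(≡8) mod 29; (22|29)=+1, (8|29)=-1; (−1)^{1·0·14}·(+1)^0·(-1)^1 = -1.
v=5: a=5^1·(≡3), b=5^-1·(≡4) mod 5; (3|5)=-1, (4|5)=+1; (−1)^{1·-1·2}·(-1)^-1·(+1)^1 = -1.
v=7: a=7^3·(≡5), b=7^2·(≡6) mod 7; (5|7)=-1, (6|7)=-1; (−1)^{3·2·3}·(-1)^2·(-1)^3 = -1.
v=17: a=17^1·(≡3), b=17^0·(≡14) mod 17; (3|17)=-1, (14|17)=-1; (−1)^{1·0·8}·(-1)^0·(-1)^1 = -1.
v=19: a=19^4·(≡13), b=19^1·(≡10) mod 19; (13|19)=-1, (10|19)=-1; (−1)^{4·1·9}·(-1)^1·(-1)^4 = -1.
v=∞: -34510 < 0 and -95 < 0  ⇒  (a,b)_∞ = -1.
v=3: a=3^-10·(≡2), b=3^-4·(≡1) mod 3; (2|3)=-1, (1|3)=+1; (−1)^{-10·-4·1}·(-1)^-4·(+1)^-10 = +1.
v=11: a=11^6·(≡2), b=11^2·(≡1) mod 11; (2|11)=-1, (1|11)=+1; (−1)^{6·2·5}·(-1)^2·(+1)^6 = +1.
|Ram(-34510, -95)| = 6, even; anisotropic at {5, 7, 17, 19, 29, ∞}.

[5, 7, 17, 19, 29, inf]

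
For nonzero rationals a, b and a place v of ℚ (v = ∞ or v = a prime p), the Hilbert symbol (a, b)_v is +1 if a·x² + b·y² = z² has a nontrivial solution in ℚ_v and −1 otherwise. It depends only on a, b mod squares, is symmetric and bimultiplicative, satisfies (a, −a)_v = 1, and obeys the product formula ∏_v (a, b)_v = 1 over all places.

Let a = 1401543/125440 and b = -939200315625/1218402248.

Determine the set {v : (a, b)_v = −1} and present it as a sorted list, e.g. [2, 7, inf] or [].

Mod squares: a ≡ 1430, b ≡ -4290. Check v ∈ {∞, 2, 3, 5, 7, 11, 13, 31, 41, 43}.
v=3: a=3^4·(≡2), b=3^7·(≡1) mod 3; (2|3)=-1, (1|3)=+1; (−1)^{4·7·1}·(-1)^7·(+1)^4 = -1.
v=11: a=11^3·(≡9), b=11^1·(≡2) mod 11; (9|11)=+1, (2|11)=-1; (−1)^{3·1·5}·(+1)^1·(-1)^3 = +1.
v=2: v_2(a)=-9, v_2(b)=-3; units ≡ 3, 7 (mod 8); ε·ε+αω+βω = 1·1+-9·0+-3·1 ≡ 0  ⇒  (a,b)_2 = +1.
v=13: a=13^1·(≡5), b=13^1·(≡2) mod 13; (5|13)=-1, (2|13)=-1; (−1)^{1·1·6}·(-1)^1·(-1)^1 = +1.
v=7: a=7^-2·(≡2), b=7^-2·(≡2) mod 7; (2|7)=+1, (2|7)=+1; (−1)^{-2·-2·3}·(+1)^-2·(+1)^-2 = +1.
v=31: a=31^0·(≡9), b=31^2·(≡14) mod 31; (9|31)=+1, (14|31)=+1; (−1)^{0·2·15}·(+1)^2·(+1)^0 = +1.
v=41: a=41^0·(≡39), b=41^-2·(≡15) mod 41; (39|41)=+1, (15|41)=-1; (−1)^{0·-2·20}·(+1)^-2·(-1)^0 = +1.
v=∞: 1430 > 0 and -4290 < 0  ⇒  (a,b)_∞ = +1.
v=5: a=5^-1·(≡1), b=5^5·(≡3) mod 5; (1|5)=+1, (3|5)=-1; (−1)^{-1·5·2}·(+1)^5·(-1)^-1 = -1.
v=43: a=43^0·(≡24), b=43^-2·(≡21) mod 43; (24|43)=+1, (21|43)=+1; (−1)^{0·-2·21}·(+1)^-2·(+1)^0 = +1.
Ram(1430, -4290) = {3, 5}; no ℚ_3-point on the conic.

[3, 5]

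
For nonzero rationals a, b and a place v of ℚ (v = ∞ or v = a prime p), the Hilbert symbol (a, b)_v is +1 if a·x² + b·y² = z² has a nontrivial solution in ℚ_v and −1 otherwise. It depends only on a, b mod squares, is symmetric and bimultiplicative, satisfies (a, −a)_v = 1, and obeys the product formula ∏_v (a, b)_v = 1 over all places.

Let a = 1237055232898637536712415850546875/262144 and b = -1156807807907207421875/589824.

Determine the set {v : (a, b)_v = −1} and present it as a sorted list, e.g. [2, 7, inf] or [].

[7, 13, 17, 23]

(a, b) ≡ (224315, -1471379) mod (ℚ^×)²; places V = {2, 3, 5, 7, 13, 17, 19, 23, 29, 37, ∞}.
(a,b)_29: α=3, u≡14; β=2, v≡23 (mod 29); (14|29)=-1, (23|29)=+1; sign (−1)^0·-1^2·+1^3 = +1.
(a,b)_23: α=2, u≡15; β=1, v≡16 (mod 23); (15|23)=-1, (16|23)=+1; sign (−1)^0·-1^1·+1^2 = -1.
(a,b)_13: α=5, u≡10; β=3, v≡2 (mod 13); (10|13)=+1, (2|13)=-1; sign (−1)^0·+1^3·-1^5 = -1.
(a,b)_∞: sgn(224315)=+, sgn(-1471379)=−, so +1.
(a,b)_17: α=3, u≡14; β=2, v≡10 (mod 17); (14|17)=-1, (10|17)=-1; sign (−1)^0·-1^2·-1^3 = -1.
(a,b)_3: α=4, u≡2; β=-2, v≡1 (mod 3); (2|3)=-1, (1|3)=+1; sign (−1)^0·-1^-2·+1^4 = +1.
(a,b)_19: α=2, u≡5; β=1, v≡3 (mod 19); (5|19)=+1, (3|19)=-1; sign (−1)^0·+1^1·-1^2 = +1.
(a,b)_7: α=5, u≡6; β=3, v≡5 (mod 7); (6|7)=-1, (5|7)=-1; sign (−1)^1·-1^3·-1^5 = -1.
(a,b)_37: α=2, u≡28; β=1, v≡31 (mod 37); (28|37)=+1, (31|37)=-1; sign (−1)^0·+1^1·-1^2 = +1.
(a,b)_2: α=-18, β=-16; u≡3, v≡5 (mod 8); ε(u)ε(v)=1·0, αω(v)=-18·1, βω(u)=-16·1; sum ≡ 0  ⇒  +1.
(a,b)_5: α=7, u≡3; β=8, v≡1 (mod 5); (3|5)=-1, (1|5)=+1; sign (−1)^0·-1^8·+1^7 = +1.
|Ram(224315, -1471379)| = 4, even; anisotropic at {7, 13, 17, 23}.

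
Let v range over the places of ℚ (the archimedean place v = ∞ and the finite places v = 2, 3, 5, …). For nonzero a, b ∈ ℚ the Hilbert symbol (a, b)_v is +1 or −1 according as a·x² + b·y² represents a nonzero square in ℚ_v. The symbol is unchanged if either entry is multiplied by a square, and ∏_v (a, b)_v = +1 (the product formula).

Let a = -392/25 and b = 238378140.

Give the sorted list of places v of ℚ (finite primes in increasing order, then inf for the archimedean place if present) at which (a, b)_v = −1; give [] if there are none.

(a, b) ≡ (-2, 15015) mod (ℚ^×)²; places V = {2, 3, 5, 7, 11, 13, ∞}.
(a,b)_5: α=-2, u≡3; β=1, v≡3 (mod 5); (3|5)=-1, (3|5)=-1; sign (−1)^0·-1^1·-1^-2 = -1.
(a,b)_13: α=0, u≡2; β=1, v≡7 (mod 13); (2|13)=-1, (7|13)=-1; sign (−1)^0·-1^1·-1^0 = -1.
(a,b)_2: α=3, β=2; u≡7, v≡7 (mod 8); ε(u)ε(v)=1·1, αω(v)=3·0, βω(u)=2·0; sum ≡ 1  ⇒  -1.
(a,b)_∞: sgn(-2)=−, sgn(15015)=+, so +1.
(a,b)_3: α=0, u≡1; β=5, v≡1 (mod 3); (1|3)=+1, (1|3)=+1; sign (−1)^0·+1^5·+1^0 = +1.
(a,b)_7: α=2, u≡5; β=3, v≡6 (mod 7); (5|7)=-1, (6|7)=-1; sign (−1)^0·-1^3·-1^2 = -1.
(a,b)_11: α=0, u≡5; β=1, v≡3 (mod 11); (5|11)=+1, (3|11)=+1; sign (−1)^0·+1^1·+1^0 = +1.
Ram(-2, 15015) = {2, 5, 7, 13}; no ℚ_2-point on the conic.

[2, 5, 7, 13]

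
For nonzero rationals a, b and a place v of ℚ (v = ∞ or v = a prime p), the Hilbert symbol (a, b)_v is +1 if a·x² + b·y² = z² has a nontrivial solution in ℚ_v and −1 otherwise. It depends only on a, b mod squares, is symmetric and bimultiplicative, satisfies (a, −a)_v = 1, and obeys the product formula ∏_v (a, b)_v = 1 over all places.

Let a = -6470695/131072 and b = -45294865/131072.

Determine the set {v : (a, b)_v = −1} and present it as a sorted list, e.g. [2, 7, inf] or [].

[5, inf]

(a, b) ≡ (-110, -770) mod (ℚ^×)²; places V = {2, 5, 7, 11, ∞}.
(a,b)_2: α=-17, β=-17; u≡1, v≡7 (mod 8); ε(u)ε(v)=0·1, αω(v)=-17·0, βω(u)=-17·0; sum ≡ 0  ⇒  +1.
(a,b)_∞: sgn(-110)=−, sgn(-770)=−, so -1.
(a,b)_11: α=1, u≡5; β=1, v≡2 (mod 11); (5|11)=+1, (2|11)=-1; sign (−1)^1·+1^1·-1^1 = +1.
(a,b)_5: α=1, u≡3; β=1, v≡1 (mod 5); (3|5)=-1, (1|5)=+1; sign (−1)^0·-1^1·+1^1 = -1.
(a,b)_7: α=6, u≡2; β=7, v≡2 (mod 7); (2|7)=+1, (2|7)=+1; sign (−1)^0·+1^7·+1^6 = +1.
(-110, -770 / ℚ) ramifies at {5, ∞}: a division algebra.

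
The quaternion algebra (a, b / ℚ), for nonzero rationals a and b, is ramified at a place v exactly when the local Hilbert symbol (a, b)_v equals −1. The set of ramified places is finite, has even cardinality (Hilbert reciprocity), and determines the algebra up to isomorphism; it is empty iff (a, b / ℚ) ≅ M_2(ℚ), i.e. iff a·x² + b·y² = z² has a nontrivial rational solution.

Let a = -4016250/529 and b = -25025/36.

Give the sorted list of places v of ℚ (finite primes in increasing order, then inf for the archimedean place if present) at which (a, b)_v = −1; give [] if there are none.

(a, b) ≡ (-714, -1001) mod (ℚ^×)²; places V = {2, 3, 5, 7, 11, 13, 17, 23, ∞}.
(a,b)_23: α=-2, u≡10; β=0, v≡7 (mod 23); (10|23)=-1, (7|23)=-1; sign (−1)^0·-1^0·-1^-2 = +1.
(a,b)_13: α=0, u≡1; β=1, v≡9 (mod 13); (1|13)=+1, (9|13)=+1; sign (−1)^0·+1^1·+1^0 = +1.
(a,b)_5: α=4, u≡1; β=2, v≡4 (mod 5); (1|5)=+1, (4|5)=+1; sign (−1)^0·+1^2·+1^4 = +1.
(a,b)_17: α=1, u≡8; β=0, v≡8 (mod 17); (8|17)=+1, (8|17)=+1; sign (−1)^0·+1^0·+1^1 = +1.
(a,b)_7: α=1, u≡3; β=1, v≡2 (mod 7); (3|7)=-1, (2|7)=+1; sign (−1)^1·-1^1·+1^1 = +1.
(a,b)_11: α=0, u≡4; β=1, v≡8 (mod 11); (4|11)=+1, (8|11)=-1; sign (−1)^0·+1^1·-1^0 = +1.
(a,b)_3: α=3, u≡2; β=-2, v≡1 (mod 3); (2|3)=-1, (1|3)=+1; sign (−1)^0·-1^-2·+1^3 = +1.
(a,b)_∞: sgn(-714)=−, sgn(-1001)=−, so -1.
(a,b)_2: α=1, β=-2; u≡3, v≡7 (mod 8); ε(u)ε(v)=1·1, αω(v)=1·0, βω(u)=-2·1; sum ≡ 1  ⇒  -1.
|Ram(-714, -1001)| = 2, even; anisotropic at {2, ∞}.

[2, inf]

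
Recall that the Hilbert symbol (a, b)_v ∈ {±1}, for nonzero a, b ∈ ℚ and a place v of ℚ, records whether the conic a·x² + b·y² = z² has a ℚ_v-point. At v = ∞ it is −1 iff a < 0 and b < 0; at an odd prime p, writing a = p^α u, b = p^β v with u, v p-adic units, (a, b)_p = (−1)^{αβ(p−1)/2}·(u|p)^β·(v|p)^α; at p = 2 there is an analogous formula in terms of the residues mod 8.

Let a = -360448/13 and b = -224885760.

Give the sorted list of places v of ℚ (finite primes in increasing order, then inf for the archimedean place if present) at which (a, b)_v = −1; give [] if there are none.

Mod squares: a ≡ -286, b ≡ -15. Check v ∈ {∞, 2, 3, 5, 11, 13}.
v=13: a=13^-1·(≡3), b=13^0·(≡5) mod 13; (3|13)=+1, (5|13)=-1; (−1)^{-1·0·6}·(+1)^0·(-1)^-1 = -1.
v=∞: -286 < 0 and -15 < 0  ⇒  (a,b)_∞ = -1.
v=11: a=11^1·(≡6), b=11^4·(≡7) mod 11; (6|11)=-1, (7|11)=-1; (−1)^{1·4·5}·(-1)^4·(-1)^1 = -1.
v=2: v_2(a)=15, v_2(b)=10; units ≡ 1, 1 (mod 8); ε·ε+αω+βω = 0·0+15·0+10·0 ≡ 0  ⇒  (a,b)_2 = +1.
v=3: a=3^0·(≡2), b=3^1·(≡1) mod 3; (2|3)=-1, (1|3)=+1; (−1)^{0·1·1}·(-1)^1·(+1)^0 = -1.
v=5: a=5^0·(≡4), b=5^1·(≡3) mod 5; (4|5)=+1, (3|5)=-1; (−1)^{0·1·2}·(+1)^1·(-1)^0 = +1.
(-286, -15 / ℚ) ramifies at {3, 11, 13, ∞}: a division algebra.

[3, 11, 13, inf]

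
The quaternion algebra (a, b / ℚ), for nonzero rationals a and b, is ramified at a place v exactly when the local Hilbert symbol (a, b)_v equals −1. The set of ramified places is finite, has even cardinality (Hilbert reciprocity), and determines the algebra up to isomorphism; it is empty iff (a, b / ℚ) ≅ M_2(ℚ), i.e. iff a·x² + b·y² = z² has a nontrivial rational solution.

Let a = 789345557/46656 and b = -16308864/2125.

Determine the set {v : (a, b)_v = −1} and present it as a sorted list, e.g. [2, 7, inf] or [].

(a, b) ≡ (2717, -2210) mod (ℚ^×)²; places V = {2, 3, 5, 7, 11, 13, 17, 19, ∞}.
(a,b)_11: α=3, u≡3; β=2, v≡5 (mod 11); (3|11)=+1, (5|11)=+1; sign (−1)^0·+1^2·+1^3 = +1.
(a,b)_∞: sgn(2717)=+, sgn(-2210)=−, so +1.
(a,b)_17: α=0, u≡14; β=-1, v≡3 (mod 17); (14|17)=-1, (3|17)=-1; sign (−1)^0·-1^-1·-1^0 = -1.
(a,b)_5: α=0, u≡2; β=-3, v≡3 (mod 5); (2|5)=-1, (3|5)=-1; sign (−1)^0·-1^-3·-1^0 = -1.
(a,b)_3: α=-6, u≡2; β=4, v≡1 (mod 3); (2|3)=-1, (1|3)=+1; sign (−1)^0·-1^4·+1^-6 = +1.
(a,b)_19: α=1, u≡10; β=0, v≡8 (mod 19); (10|19)=-1, (8|19)=-1; sign (−1)^0·-1^0·-1^1 = -1.
(a,b)_7: α=4, u≡2; β=0, v≡4 (mod 7); (2|7)=+1, (4|7)=+1; sign (−1)^0·+1^0·+1^4 = +1.
(a,b)_13: α=1, u≡3; β=1, v≡4 (mod 13); (3|13)=+1, (4|13)=+1; sign (−1)^0·+1^1·+1^1 = +1.
(a,b)_2: α=-6, β=7; u≡5, v≡7 (mod 8); ε(u)ε(v)=0·1, αω(v)=-6·0, βω(u)=7·1; sum ≡ 1  ⇒  -1.
(2717, -2210 / ℚ) ramifies at {2, 5, 17, 19}: a division algebra.

[2, 5, 17, 19]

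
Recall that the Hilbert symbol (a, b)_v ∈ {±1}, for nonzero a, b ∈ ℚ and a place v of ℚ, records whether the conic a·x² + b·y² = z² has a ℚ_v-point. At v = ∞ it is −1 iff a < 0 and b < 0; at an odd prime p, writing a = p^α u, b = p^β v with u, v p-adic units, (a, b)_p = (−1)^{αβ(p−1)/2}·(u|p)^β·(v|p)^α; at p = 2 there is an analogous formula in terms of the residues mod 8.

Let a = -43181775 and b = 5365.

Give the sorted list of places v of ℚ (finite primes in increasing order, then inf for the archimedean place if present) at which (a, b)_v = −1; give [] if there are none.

Mod squares: a ≡ -191919, b ≡ 5365. Check v ∈ {∞, 2, 3, 5, 7, 13, 19, 29, 37}.
v=37: a=37^1·(≡16), b=37^1·(≡34) mod 37; (16|37)=+1, (34|37)=+1; (−1)^{1·1·18}·(+1)^1·(+1)^1 = +1.
v=19: a=19^1·(≡17), b=19^0·(≡7) mod 19; (17|19)=+1, (7|19)=+1; (−1)^{1·0·9}·(+1)^0·(+1)^1 = +1.
v=5: a=5^2·(≡4), b=5^1·(≡3) mod 5; (4|5)=+1, (3|5)=-1; (−1)^{2·1·2}·(+1)^1·(-1)^2 = +1.
v=13: a=13^1·(≡7), b=13^0·(≡9) mod 13; (7|13)=-1, (9|13)=+1; (−1)^{1·0·6}·(-1)^0·(+1)^1 = +1.
v=3: a=3^3·(≡2), b=3^0·(≡1) mod 3; (2|3)=-1, (1|3)=+1; (−1)^{3·0·1}·(-1)^0·(+1)^3 = +1.
v=7: a=7^1·(≡2), b=7^0·(≡3) mod 7; (2|7)=+1, (3|7)=-1; (−1)^{1·0·3}·(+1)^0·(-1)^1 = -1.
v=29: a=29^0·(≡8), b=29^1·(≡11) mod 29; (8|29)=-1, (11|29)=-1; (−1)^{0·1·14}·(-1)^1·(-1)^0 = -1.
v=∞: -191919 < 0 and 5365 > 0  ⇒  (a,b)_∞ = +1.
v=2: v_2(a)=0, v_2(b)=0; units ≡ 1, 5 (mod 8); ε·ε+αω+βω = 0·0+0·1+0·0 ≡ 0  ⇒  (a,b)_2 = +1.
Ram(-191919, 5365) = {7, 29}; no ℚ_7-point on the conic.

[7, 29]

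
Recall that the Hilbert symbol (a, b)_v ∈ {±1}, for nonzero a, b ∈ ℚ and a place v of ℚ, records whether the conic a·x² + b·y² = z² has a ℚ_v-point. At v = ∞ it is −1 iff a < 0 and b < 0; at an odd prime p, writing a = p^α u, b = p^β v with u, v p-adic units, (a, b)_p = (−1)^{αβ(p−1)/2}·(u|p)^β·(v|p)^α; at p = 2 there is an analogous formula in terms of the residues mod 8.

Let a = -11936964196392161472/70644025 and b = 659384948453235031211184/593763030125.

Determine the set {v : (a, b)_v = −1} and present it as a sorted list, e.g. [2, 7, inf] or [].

[5, 7, 13, 19]

(a, b) ≡ (-7163, 95095) mod (ℚ^×)²; places V = {2, 3, 5, 7, 11, 13, 19, 29, 41, ∞}.
(a,b)_∞: sgn(-7163)=−, sgn(95095)=+, so +1.
(a,b)_11: α=0, u≡4; β=1, v≡10 (mod 11); (4|11)=+1, (10|11)=-1; sign (−1)^0·+1^1·-1^0 = +1.
(a,b)_41: α=-4, u≡3; β=-6, v≡1 (mod 41); (3|41)=-1, (1|41)=+1; sign (−1)^0·-1^-6·+1^-4 = +1.
(a,b)_2: α=6, β=4; u≡5, v≡7 (mod 8); ε(u)ε(v)=0·1, αω(v)=6·0, βω(u)=4·1; sum ≡ 0  ⇒  +1.
(a,b)_29: α=3, u≡18; β=4, v≡16 (mod 29); (18|29)=-1, (16|29)=+1; sign (−1)^0·-1^4·+1^3 = +1.
(a,b)_13: α=1, u≡7; β=1, v≡4 (mod 13); (7|13)=-1, (4|13)=+1; sign (−1)^0·-1^1·+1^1 = -1.
(a,b)_7: α=6, u≡5; β=9, v≡5 (mod 7); (5|7)=-1, (5|7)=-1; sign (−1)^0·-1^9·-1^6 = -1.
(a,b)_19: α=3, u≡15; β=1, v≡15 (mod 19); (15|19)=-1, (15|19)=-1; sign (−1)^1·-1^1·-1^3 = -1.
(a,b)_5: α=-2, u≡3; β=-3, v≡4 (mod 5); (3|5)=-1, (4|5)=+1; sign (−1)^0·-1^-3·+1^-2 = -1.
(a,b)_3: α=6, u≡1; β=12, v≡1 (mod 3); (1|3)=+1, (1|3)=+1; sign (−1)^0·+1^12·+1^6 = +1.
Ram(-7163, 95095) = {5, 7, 13, 19}; no ℚ_5-point on the conic.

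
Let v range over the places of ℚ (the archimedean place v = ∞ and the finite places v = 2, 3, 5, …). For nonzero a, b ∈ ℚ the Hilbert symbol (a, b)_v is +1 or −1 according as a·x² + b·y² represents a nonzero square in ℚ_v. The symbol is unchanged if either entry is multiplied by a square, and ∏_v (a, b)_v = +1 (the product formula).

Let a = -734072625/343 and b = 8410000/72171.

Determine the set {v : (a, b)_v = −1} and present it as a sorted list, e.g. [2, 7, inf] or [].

(a, b) ≡ (-15015, 11) mod (ℚ^×)²; places V = {2, 3, 5, 7, 11, 13, 29, ∞}.
(a,b)_∞: sgn(-15015)=−, sgn(11)=+, so +1.
(a,b)_3: α=5, u≡2; β=-8, v≡2 (mod 3); (2|3)=-1, (2|3)=-1; sign (−1)^0·-1^-8·-1^5 = -1.
(a,b)_5: α=3, u≡3; β=4, v≡1 (mod 5); (3|5)=-1, (1|5)=+1; sign (−1)^0·-1^4·+1^3 = +1.
(a,b)_2: α=0, β=4; u≡1, v≡3 (mod 8); ε(u)ε(v)=0·1, αω(v)=0·1, βω(u)=4·0; sum ≡ 0  ⇒  +1.
(a,b)_11: α=1, u≡6; β=-1, v≡1 (mod 11); (6|11)=-1, (1|11)=+1; sign (−1)^1·-1^-1·+1^1 = +1.
(a,b)_7: α=-3, u≡1; β=0, v≡4 (mod 7); (1|7)=+1, (4|7)=+1; sign (−1)^0·+1^0·+1^-3 = +1.
(a,b)_13: α=3, u≡8; β=0, v≡5 (mod 13); (8|13)=-1, (5|13)=-1; sign (−1)^0·-1^0·-1^3 = -1.
(a,b)_29: α=0, u≡24; β=2, v≡15 (mod 29); (24|29)=+1, (15|29)=-1; sign (−1)^0·+1^2·-1^0 = +1.
(-15015, 11 / ℚ) ramifies at {3, 13}: a division algebra.

[3, 13]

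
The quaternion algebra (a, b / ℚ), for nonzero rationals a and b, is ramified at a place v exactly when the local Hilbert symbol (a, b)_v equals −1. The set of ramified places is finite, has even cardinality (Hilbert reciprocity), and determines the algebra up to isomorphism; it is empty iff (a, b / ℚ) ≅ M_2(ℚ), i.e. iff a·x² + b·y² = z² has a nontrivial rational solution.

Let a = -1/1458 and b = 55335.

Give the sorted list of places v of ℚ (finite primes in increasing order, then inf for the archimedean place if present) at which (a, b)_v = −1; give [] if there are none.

[2, 5, 7, 31]

Mod squares: a ≡ -2, b ≡ 55335. Check v ∈ {∞, 2, 3, 5, 7, 17, 31}.
v=31: a=31^0·(≡30), b=31^1·(≡18) mod 31; (30|31)=-1, (18|31)=+1; (−1)^{0·1·15}·(-1)^1·(+1)^0 = -1.
v=3: a=3^-6·(≡1), b=3^1·(≡1) mod 3; (1|3)=+1, (1|3)=+1; (−1)^{-6·1·1}·(+1)^1·(+1)^-6 = +1.
v=17: a=17^0·(≡13), b=17^1·(≡8) mod 17; (13|17)=+1, (8|17)=+1; (−1)^{0·1·8}·(+1)^1·(+1)^0 = +1.
v=7: a=7^0·(≡3), b=7^1·(≡2) mod 7; (3|7)=-1, (2|7)=+1; (−1)^{0·1·3}·(-1)^1·(+1)^0 = -1.
v=∞: -2 < 0 and 55335 > 0  ⇒  (a,b)_∞ = +1.
v=5: a=5^0·(≡3), b=5^1·(≡2) mod 5; (3|5)=-1, (2|5)=-1; (−1)^{0·1·2}·(-1)^1·(-1)^0 = -1.
v=2: v_2(a)=-1, v_2(b)=0; units ≡ 7, 7 (mod 8); ε·ε+αω+βω = 1·1+-1·0+0·0 ≡ 1  ⇒  (a,b)_2 = -1.
Ram(-2, 55335) = {2, 5, 7, 31}; no ℚ_2-point on the conic.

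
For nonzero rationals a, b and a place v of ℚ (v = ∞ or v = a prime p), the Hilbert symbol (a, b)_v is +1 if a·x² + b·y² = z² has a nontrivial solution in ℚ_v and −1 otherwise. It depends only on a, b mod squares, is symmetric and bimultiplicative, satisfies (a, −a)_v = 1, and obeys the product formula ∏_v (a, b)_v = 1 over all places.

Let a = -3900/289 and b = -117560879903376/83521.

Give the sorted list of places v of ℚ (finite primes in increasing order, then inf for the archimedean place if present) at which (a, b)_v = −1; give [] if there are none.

(a, b) ≡ (-39, -81809) mod (ℚ^×)²; places V = {2, 3, 5, 7, 13, 17, 29, 31, ∞}.
(a,b)_29: α=0, u≡14; β=1, v≡3 (mod 29); (14|29)=-1, (3|29)=-1; sign (−1)^0·-1^1·-1^0 = -1.
(a,b)_7: α=0, u≡3; β=1, v≡5 (mod 7); (3|7)=-1, (5|7)=-1; sign (−1)^0·-1^1·-1^0 = -1.
(a,b)_17: α=-2, u≡10; β=-4, v≡14 (mod 17); (10|17)=-1, (14|17)=-1; sign (−1)^0·-1^-4·-1^-2 = +1.
(a,b)_13: α=1, u≡4; β=3, v≡4 (mod 13); (4|13)=+1, (4|13)=+1; sign (−1)^0·+1^3·+1^1 = +1.
(a,b)_2: α=2, β=4; u≡1, v≡7 (mod 8); ε(u)ε(v)=0·1, αω(v)=2·0, βω(u)=4·0; sum ≡ 0  ⇒  +1.
(a,b)_∞: sgn(-39)=−, sgn(-81809)=−, so -1.
(a,b)_3: α=1, u≡2; β=12, v≡1 (mod 3); (2|3)=-1, (1|3)=+1; sign (−1)^0·-1^12·+1^1 = +1.
(a,b)_5: α=2, u≡1; β=0, v≡4 (mod 5); (1|5)=+1, (4|5)=+1; sign (−1)^0·+1^0·+1^2 = +1.
(a,b)_31: α=0, u≡13; β=1, v≡30 (mod 31); (13|31)=-1, (30|31)=-1; sign (−1)^0·-1^1·-1^0 = -1.
|Ram(-39, -81809)| = 4, even; anisotropic at {7, 29, 31, ∞}.

[7, 29, 31, inf]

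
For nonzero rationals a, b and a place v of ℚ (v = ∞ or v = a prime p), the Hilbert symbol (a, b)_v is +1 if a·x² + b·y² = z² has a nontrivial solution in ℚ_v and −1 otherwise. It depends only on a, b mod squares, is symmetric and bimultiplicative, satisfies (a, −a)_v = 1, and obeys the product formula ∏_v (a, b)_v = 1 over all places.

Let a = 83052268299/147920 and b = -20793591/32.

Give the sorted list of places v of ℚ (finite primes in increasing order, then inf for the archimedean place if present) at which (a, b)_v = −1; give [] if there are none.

(a, b) ≡ (66495, -62) mod (ℚ^×)²; places V = {2, 3, 5, 7, 11, 13, 17, 31, 43, ∞}.
(a,b)_11: α=1, u≡6; β=0, v≡5 (mod 11); (6|11)=-1, (5|11)=+1; sign (−1)^0·-1^0·+1^1 = +1.
(a,b)_5: α=-1, u≡1; β=0, v≡2 (mod 5); (1|5)=+1, (2|5)=-1; sign (−1)^0·+1^0·-1^-1 = -1.
(a,b)_2: α=-4, β=-5; u≡7, v≡1 (mod 8); ε(u)ε(v)=1·0, αω(v)=-4·0, βω(u)=-5·0; sum ≡ 0  ⇒  +1.
(a,b)_3: α=3, u≡1; β=4, v≡1 (mod 3); (1|3)=+1, (1|3)=+1; sign (−1)^0·+1^4·+1^3 = +1.
(a,b)_43: α=-2, u≡36; β=0, v≡23 (mod 43); (36|43)=+1, (23|43)=+1; sign (−1)^0·+1^0·+1^-2 = +1.
(a,b)_17: α=2, u≡9; β=0, v≡12 (mod 17); (9|17)=+1, (12|17)=-1; sign (−1)^0·+1^0·-1^2 = +1.
(a,b)_7: α=4, u≡1; β=2, v≡4 (mod 7); (1|7)=+1, (4|7)=+1; sign (−1)^0·+1^2·+1^4 = +1.
(a,b)_31: α=1, u≡29; β=1, v≡17 (mod 31); (29|31)=-1, (17|31)=-1; sign (−1)^1·-1^1·-1^1 = -1.
(a,b)_13: α=1, u≡7; β=2, v≡1 (mod 13); (7|13)=-1, (1|13)=+1; sign (−1)^0·-1^2·+1^1 = +1.
(a,b)_∞: sgn(66495)=+, sgn(-62)=−, so +1.
(66495, -62 / ℚ) ramifies at {5, 31}: a division algebra.

[5, 31]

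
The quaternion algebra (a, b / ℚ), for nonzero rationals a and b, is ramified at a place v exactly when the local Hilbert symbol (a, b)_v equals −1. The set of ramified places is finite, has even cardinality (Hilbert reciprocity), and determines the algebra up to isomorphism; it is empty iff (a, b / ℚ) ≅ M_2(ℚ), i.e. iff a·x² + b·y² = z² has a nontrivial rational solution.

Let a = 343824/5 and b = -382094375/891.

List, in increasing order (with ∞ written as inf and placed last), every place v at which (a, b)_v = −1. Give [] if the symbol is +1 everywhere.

[3, 11, 19, 31]

(a, b) ≡ (107445, -6724861) mod (ℚ^×)²; places V = {2, 3, 5, 11, 13, 19, 29, 31, 37, 41, ∞}.
(a,b)_2: α=4, β=0; u≡5, v≡3 (mod 8); ε(u)ε(v)=0·1, αω(v)=4·1, βω(u)=0·1; sum ≡ 0  ⇒  +1.
(a,b)_5: α=-1, u≡4; β=4, v≡4 (mod 5); (4|5)=+1, (4|5)=+1; sign (−1)^0·+1^4·+1^-1 = +1.
(a,b)_11: α=0, u≡6; β=-1, v≡2 (mod 11); (6|11)=-1, (2|11)=-1; sign (−1)^0·-1^-1·-1^0 = -1.
(a,b)_19: α=1, u≡13; β=0, v≡12 (mod 19); (13|19)=-1, (12|19)=-1; sign (−1)^0·-1^0·-1^1 = -1.
(a,b)_31: α=0, u≡13; β=1, v≡7 (mod 31); (13|31)=-1, (7|31)=+1; sign (−1)^0·-1^1·+1^0 = -1.
(a,b)_3: α=1, u≡1; β=-4, v≡2 (mod 3); (1|3)=+1, (2|3)=-1; sign (−1)^0·+1^-4·-1^1 = -1.
(a,b)_41: α=0, u≡16; β=1, v≡18 (mod 41); (16|41)=+1, (18|41)=+1; sign (−1)^0·+1^1·+1^0 = +1.
(a,b)_∞: sgn(107445)=+, sgn(-6724861)=−, so +1.
(a,b)_29: α=1, u≡28; β=0, v≡4 (mod 29); (28|29)=+1, (4|29)=+1; sign (−1)^0·+1^0·+1^1 = +1.
(a,b)_13: α=1, u≡9; β=1, v≡1 (mod 13); (9|13)=+1, (1|13)=+1; sign (−1)^0·+1^1·+1^1 = +1.
(a,b)_37: α=0, u≡4; β=1, v≡28 (mod 37); (4|37)=+1, (28|37)=+1; sign (−1)^0·+1^1·+1^0 = +1.
|Ram(107445, -6724861)| = 4, even; anisotropic at {3, 11, 19, 31}.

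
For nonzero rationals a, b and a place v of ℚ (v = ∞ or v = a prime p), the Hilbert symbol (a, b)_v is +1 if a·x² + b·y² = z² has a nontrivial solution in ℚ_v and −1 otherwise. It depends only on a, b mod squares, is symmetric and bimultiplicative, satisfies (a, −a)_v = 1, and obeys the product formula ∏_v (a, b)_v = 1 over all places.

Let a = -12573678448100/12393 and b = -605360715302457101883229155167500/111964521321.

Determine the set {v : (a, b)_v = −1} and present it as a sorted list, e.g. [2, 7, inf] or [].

[7, 17, 29, inf]

Mod squares: a ≡ -1271579617, b ≡ -42427. Check v ∈ {∞, 2, 3, 5, 7, 11, 17, 19, 29, 41, 43}.
v=7: a=7^1·(≡4), b=7^3·(≡2) mod 7; (4|7)=+1, (2|7)=+1; (−1)^{1·3·3}·(+1)^3·(+1)^1 = -1.
v=29: a=29^1·(≡3), b=29^3·(≡1) mod 29; (3|29)=-1, (1|29)=+1; (−1)^{1·3·14}·(-1)^3·(+1)^1 = -1.
v=11: a=11^1·(≡6), b=11^3·(≡9) mod 11; (6|11)=-1, (9|11)=+1; (−1)^{1·3·5}·(-1)^3·(+1)^1 = +1.
v=43: a=43^1·(≡36), b=43^2·(≡15) mod 43; (36|43)=+1, (15|43)=+1; (−1)^{1·2·21}·(+1)^2·(+1)^1 = +1.
v=2: v_2(a)=2, v_2(b)=2; units ≡ 7, 5 (mod 8); ε·ε+αω+βω = 1·0+2·1+2·0 ≡ 0  ⇒  (a,b)_2 = +1.
v=41: a=41^3·(≡15), b=41^6·(≡31) mod 41; (15|41)=-1, (31|41)=+1; (−1)^{3·6·20}·(-1)^6·(+1)^3 = +1.
v=19: a=19^1·(≡18), b=19^5·(≡1) mod 19; (18|19)=-1, (1|19)=+1; (−1)^{1·5·9}·(-1)^5·(+1)^1 = +1.
v=5: a=5^2·(≡2), b=5^4·(≡2) mod 5; (2|5)=-1, (2|5)=-1; (−1)^{2·4·2}·(-1)^4·(-1)^2 = +1.
v=3: a=3^-6·(≡2), b=3^-18·(≡2) mod 3; (2|3)=-1, (2|3)=-1; (−1)^{-6·-18·1}·(-1)^-18·(-1)^-6 = +1.
v=∞: -1271579617 < 0 and -42427 < 0  ⇒  (a,b)_∞ = -1.
v=17: a=17^-1·(≡16), b=17^-2·(≡6) mod 17; (16|17)=+1, (6|17)=-1; (−1)^{-1·-2·8}·(+1)^-2·(-1)^-1 = -1.
|Ram(-1271579617, -42427)| = 4, even; anisotropic at {7, 17, 29, ∞}.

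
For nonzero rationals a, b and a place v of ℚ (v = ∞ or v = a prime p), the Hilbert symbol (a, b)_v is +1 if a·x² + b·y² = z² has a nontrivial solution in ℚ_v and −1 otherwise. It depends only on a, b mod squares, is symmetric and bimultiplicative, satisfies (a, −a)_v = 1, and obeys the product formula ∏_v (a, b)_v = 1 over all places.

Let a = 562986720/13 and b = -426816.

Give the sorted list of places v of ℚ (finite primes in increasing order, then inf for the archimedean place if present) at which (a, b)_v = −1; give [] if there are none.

[13, 19]

(a, b) ≡ (390, -741) mod (ℚ^×)²; places V = {2, 3, 5, 13, 19, ∞}.
(a,b)_3: α=3, u≡1; β=3, v≡2 (mod 3); (1|3)=+1, (2|3)=-1; sign (−1)^1·+1^3·-1^3 = +1.
(a,b)_19: α=4, u≡2; β=1, v≡13 (mod 19); (2|19)=-1, (13|19)=-1; sign (−1)^0·-1^1·-1^4 = -1.
(a,b)_5: α=1, u≡3; β=0, v≡4 (mod 5); (3|5)=-1, (4|5)=+1; sign (−1)^0·-1^0·+1^1 = +1.
(a,b)_∞: sgn(390)=+, sgn(-741)=−, so +1.
(a,b)_13: α=-1, u≡10; β=1, v≡6 (mod 13); (10|13)=+1, (6|13)=-1; sign (−1)^0·+1^1·-1^-1 = -1.
(a,b)_2: α=5, β=6; u≡3, v≡3 (mod 8); ε(u)ε(v)=1·1, αω(v)=5·1, βω(u)=6·1; sum ≡ 0  ⇒  +1.
|Ram(390, -741)| = 2, even; anisotropic at {13, 19}.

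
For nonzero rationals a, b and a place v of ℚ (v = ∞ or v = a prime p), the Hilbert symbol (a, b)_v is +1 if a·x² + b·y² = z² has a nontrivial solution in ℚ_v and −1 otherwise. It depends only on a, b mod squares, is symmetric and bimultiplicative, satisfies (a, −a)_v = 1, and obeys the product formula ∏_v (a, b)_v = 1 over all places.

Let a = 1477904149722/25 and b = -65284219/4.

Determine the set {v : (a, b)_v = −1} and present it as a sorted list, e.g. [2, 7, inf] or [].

Mod squares: a ≡ 858, b ≡ -91. Check v ∈ {∞, 2, 3, 5, 7, 11, 13}.
v=5: a=5^-2·(≡2), b=5^0·(≡4) mod 5; (2|5)=-1, (4|5)=+1; (−1)^{-2·0·2}·(-1)^0·(+1)^-2 = +1.
v=3: a=3^1·(≡1), b=3^0·(≡2) mod 3; (1|3)=+1, (2|3)=-1; (−1)^{1·0·1}·(+1)^0·(-1)^1 = -1.
v=13: a=13^1·(≡3), b=13^1·(≡6) mod 13; (3|13)=+1, (6|13)=-1; (−1)^{1·1·6}·(+1)^1·(-1)^1 = -1.
v=7: a=7^6·(≡4), b=7^3·(≡1) mod 7; (4|7)=+1, (1|7)=+1; (−1)^{6·3·3}·(+1)^3·(+1)^6 = +1.
v=2: v_2(a)=1, v_2(b)=-2; units ≡ 5, 5 (mod 8); ε·ε+αω+βω = 0·0+1·1+-2·1 ≡ 1  ⇒  (a,b)_2 = -1.
v=11: a=11^5·(≡5), b=11^4·(≡10) mod 11; (5|11)=+1, (10|11)=-1; (−1)^{5·4·5}·(+1)^4·(-1)^5 = -1.
v=∞: 858 > 0 and -91 < 0  ⇒  (a,b)_∞ = +1.
|Ram(858, -91)| = 4, even; anisotropic at {2, 3, 11, 13}.

[2, 3, 11, 13]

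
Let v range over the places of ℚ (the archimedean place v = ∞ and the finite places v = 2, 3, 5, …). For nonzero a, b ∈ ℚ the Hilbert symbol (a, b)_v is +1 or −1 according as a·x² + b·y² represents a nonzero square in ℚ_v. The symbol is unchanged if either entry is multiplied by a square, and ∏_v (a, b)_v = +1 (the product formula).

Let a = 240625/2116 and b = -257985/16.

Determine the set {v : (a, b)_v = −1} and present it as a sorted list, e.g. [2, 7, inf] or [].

(a, b) ≡ (385, -65) mod (ℚ^×)²; places V = {2, 3, 5, 7, 11, 13, 23, ∞}.
(a,b)_∞: sgn(385)=+, sgn(-65)=−, so +1.
(a,b)_2: α=-2, β=-4; u≡1, v≡7 (mod 8); ε(u)ε(v)=0·1, αω(v)=-2·0, βω(u)=-4·0; sum ≡ 0  ⇒  +1.
(a,b)_3: α=0, u≡1; β=4, v≡1 (mod 3); (1|3)=+1, (1|3)=+1; sign (−1)^0·+1^4·+1^0 = +1.
(a,b)_23: α=-2, u≡17; β=0, v≡9 (mod 23); (17|23)=-1, (9|23)=+1; sign (−1)^0·-1^0·+1^-2 = +1.
(a,b)_7: α=1, u≡6; β=2, v≡3 (mod 7); (6|7)=-1, (3|7)=-1; sign (−1)^0·-1^2·-1^1 = -1.
(a,b)_13: α=0, u≡6; β=1, v≡2 (mod 13); (6|13)=-1, (2|13)=-1; sign (−1)^0·-1^1·-1^0 = -1.
(a,b)_5: α=5, u≡2; β=1, v≡3 (mod 5); (2|5)=-1, (3|5)=-1; sign (−1)^0·-1^1·-1^5 = +1.
(a,b)_11: α=1, u≡10; β=0, v≡4 (mod 11); (10|11)=-1, (4|11)=+1; sign (−1)^0·-1^0·+1^1 = +1.
|Ram(385, -65)| = 2, even; anisotropic at {7, 13}.

[7, 13]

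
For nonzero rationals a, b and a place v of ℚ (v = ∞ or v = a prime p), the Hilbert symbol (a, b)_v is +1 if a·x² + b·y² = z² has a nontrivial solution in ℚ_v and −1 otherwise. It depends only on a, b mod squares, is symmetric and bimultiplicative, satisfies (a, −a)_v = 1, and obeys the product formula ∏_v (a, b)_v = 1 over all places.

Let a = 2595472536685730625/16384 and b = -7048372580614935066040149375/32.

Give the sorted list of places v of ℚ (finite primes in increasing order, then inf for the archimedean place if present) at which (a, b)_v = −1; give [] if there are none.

Mod squares: a ≡ 1294601, b ≡ -37758. Check v ∈ {∞, 2, 3, 5, 7, 11, 17, 23, 29, 31, 43}.
v=43: a=43^1·(≡34), b=43^2·(≡30) mod 43; (34|43)=-1, (30|43)=-1; (−1)^{1·2·21}·(-1)^2·(-1)^1 = -1.
v=31: a=31^2·(≡28), b=31^3·(≡23) mod 31; (28|31)=+1, (23|31)=-1; (−1)^{2·3·15}·(+1)^3·(-1)^2 = +1.
v=2: v_2(a)=-14, v_2(b)=-5; units ≡ 1, 1 (mod 8); ε·ε+αω+βω = 0·0+-14·0+-5·0 ≡ 0  ⇒  (a,b)_2 = +1.
v=17: a=17^1·(≡14), b=17^2·(≡9) mod 17; (14|17)=-1, (9|17)=+1; (−1)^{1·2·8}·(-1)^2·(+1)^1 = +1.
v=7: a=7^3·(≡5), b=7^5·(≡6) mod 7; (5|7)=-1, (6|7)=-1; (−1)^{3·5·3}·(-1)^5·(-1)^3 = -1.
v=23: a=23^1·(≡18), b=23^2·(≡12) mod 23; (18|23)=+1, (12|23)=+1; (−1)^{1·2·11}·(+1)^2·(+1)^1 = +1.
v=5: a=5^4·(≡1), b=5^4·(≡3) mod 5; (1|5)=+1, (3|5)=-1; (−1)^{4·4·2}·(+1)^4·(-1)^4 = +1.
v=11: a=11^1·(≡10), b=11^2·(≡4) mod 11; (10|11)=-1, (4|11)=+1; (−1)^{1·2·5}·(-1)^2·(+1)^1 = +1.
v=29: a=29^2·(≡27), b=29^3·(≡11) mod 29; (27|29)=-1, (11|29)=-1; (−1)^{2·3·14}·(-1)^3·(-1)^2 = -1.
v=3: a=3^4·(≡2), b=3^3·(≡2) mod 3; (2|3)=-1, (2|3)=-1; (−1)^{4·3·1}·(-1)^3·(-1)^4 = -1.
v=∞: 1294601 > 0 and -37758 < 0  ⇒  (a,b)_∞ = +1.
Ram(1294601, -37758) = {3, 7, 29, 43}; no ℚ_3-point on the conic.

[3, 7, 29, 43]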